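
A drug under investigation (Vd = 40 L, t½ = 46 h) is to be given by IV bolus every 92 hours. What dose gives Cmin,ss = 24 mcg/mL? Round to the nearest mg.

2880 mg

τ/t½ = 92/46 ≈ 2, so f = (1/2)^(92/46) ≈ 0.250000.
Cmin,ss = (D/Vd)·f/(1−f), so D = Cmin,ss·Vd·(1−f)/f.
D = 24 × 40 × (1−f)/f ≈ 24 × 40 × 3.00000 ≈ 2880.00 mg.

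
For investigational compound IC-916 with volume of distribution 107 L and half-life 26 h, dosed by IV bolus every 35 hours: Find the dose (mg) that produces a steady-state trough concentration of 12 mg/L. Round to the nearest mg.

τ/t½ = 35/26 ≈ 1.3462, so f = (1/2)^(35/26) ≈ 0.393339.
Cmin,ss = (D/Vd)·f/(1−f), so D = Cmin,ss·Vd·(1−f)/f.
D = 12 × 107 × (1−f)/f ≈ 12 × 107 × 1.54234 ≈ 1980.36 mg.

1980 mg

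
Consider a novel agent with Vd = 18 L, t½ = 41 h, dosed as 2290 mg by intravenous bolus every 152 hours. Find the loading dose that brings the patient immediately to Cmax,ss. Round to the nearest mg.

f = (1/2)^(152/41) ≈ 0.076557; accumulation ratio R = 1/(1−f) ≈ 1.08290.
Loading dose to hit Cmax,ss on first dose: D_load = D_maint·R ≈ 2290 × 1.08290 ≈ 2479.84 mg.

2480 mg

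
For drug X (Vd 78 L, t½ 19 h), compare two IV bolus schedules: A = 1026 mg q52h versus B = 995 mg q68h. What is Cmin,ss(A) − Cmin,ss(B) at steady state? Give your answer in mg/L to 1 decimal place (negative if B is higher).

1.2 mg/L

Regimen A: f = (1/2)^(52/19) ≈ 0.1500; Cmin,ss = (1026/78)·f/(1−f) ≈ 2.321 mg/L.
Regimen B: f = (1/2)^(68/19) ≈ 0.0837; Cmin,ss = (995/78)·f/(1−f) ≈ 1.165 mg/L.
Difference ≈ 2.321 − 1.165 ≈ 1.156 mg/L.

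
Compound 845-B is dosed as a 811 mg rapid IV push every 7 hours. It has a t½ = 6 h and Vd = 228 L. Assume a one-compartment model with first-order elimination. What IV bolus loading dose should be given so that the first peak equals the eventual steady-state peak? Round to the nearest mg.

f = (1/2)^(7/6) ≈ 0.445449; accumulation ratio R = 1/(1−f) ≈ 1.80326.
Loading dose to hit Cmax,ss on first dose: D_load = D_maint·R ≈ 811 × 1.80326 ≈ 1462.44 mg.

1462 mg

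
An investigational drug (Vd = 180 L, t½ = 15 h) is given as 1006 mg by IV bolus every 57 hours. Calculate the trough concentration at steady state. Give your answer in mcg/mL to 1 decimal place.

k = ln2/t½ = ln2/15 ≈ 0.046210 h⁻¹; fraction remaining f = e^(−kτ) = e^(−0.046210×57) ≈ 0.0718.
Accumulation ratio R = 1/(1 − f) ≈ 1/0.9282 ≈ 1.0774.
Each bolus raises the concentration by D/Vd = 1006/180 ≈ 5.589 mcg/mL.
Cmax,ss = C₀/(1 − f) ≈ 5.589/0.9282 ≈ 6.021 mcg/mL.
One interval later, Cmin,ss = Cmax,ss·e^(−kτ) ≈ 6.021 × 0.0718 ≈ 0.432 mcg/mL.

0.4 mcg/mL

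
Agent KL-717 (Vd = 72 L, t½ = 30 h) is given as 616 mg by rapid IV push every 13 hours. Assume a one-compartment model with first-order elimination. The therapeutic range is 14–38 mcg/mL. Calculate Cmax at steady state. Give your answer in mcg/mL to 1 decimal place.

Over one 13-h interval, 13/30 ≈ 0.43333 half-lives elapse, leaving f ≈ 0.7405 of each dose.
Accumulation ratio R = 1/(1 − f) ≈ 1/0.2595 ≈ 3.8536.
Single-dose peak C₀ = D/Vd = 616/72 ≈ 8.556 mcg/mL.
Steady-state peak Cmax,ss = C₀·R ≈ 8.556 × 3.8536 ≈ 32.971 mcg/mL.
Peak 33.0 mcg/mL vs MTC 38 mcg/mL: below toxic threshold.

33.0 mcg/mL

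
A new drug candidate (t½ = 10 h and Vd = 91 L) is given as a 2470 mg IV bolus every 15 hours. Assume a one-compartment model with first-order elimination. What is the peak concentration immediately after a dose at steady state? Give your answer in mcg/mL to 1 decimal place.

42.0 mcg/mL

τ/t½ = 15/10 ≈ 1.5, so fraction remaining f = (1/2)^(15/10) ≈ 0.3536.
Accumulation ratio R = 1/(1 − f) ≈ 1/0.6464 ≈ 1.5470.
Each bolus raises the concentration by D/Vd = 2470/91 ≈ 27.143 mcg/mL.
Steady-state peak Cmax,ss = C₀·R ≈ 27.143 × 1.5470 ≈ 41.990 mcg/mL.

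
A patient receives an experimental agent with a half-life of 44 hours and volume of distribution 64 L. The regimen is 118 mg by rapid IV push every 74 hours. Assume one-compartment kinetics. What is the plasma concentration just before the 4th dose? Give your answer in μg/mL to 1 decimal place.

f = (1/2)^(τ/t½) = (1/2)^(74/44) ≈ 0.3117.
C₀ = D/Vd = 118/64 ≈ 1.844 μg/mL.
Before the 4th dose, 3 doses have been given. Superposition: Cmin = C₀·(f + f² + … + f^3).
≈ 1.844 × (0.3117 + 0.0972 + 0.0303) ≈ 1.844 × 0.4392 ≈ 0.810 μg/mL.

0.8 μg/mL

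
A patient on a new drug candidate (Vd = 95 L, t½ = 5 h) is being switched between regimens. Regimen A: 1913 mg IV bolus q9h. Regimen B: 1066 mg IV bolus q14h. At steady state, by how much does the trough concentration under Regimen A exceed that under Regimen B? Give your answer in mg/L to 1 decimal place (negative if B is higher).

6.2 mg/L

Regimen A: f = (1/2)^(9/5) ≈ 0.2872; Cmin,ss = (1913/95)·f/(1−f) ≈ 8.113 mg/L.
Regimen B: f = (1/2)^(14/5) ≈ 0.1436; Cmin,ss = (1066/95)·f/(1−f) ≈ 1.882 mg/L.
Difference ≈ 8.113 − 1.882 ≈ 6.231 mg/L.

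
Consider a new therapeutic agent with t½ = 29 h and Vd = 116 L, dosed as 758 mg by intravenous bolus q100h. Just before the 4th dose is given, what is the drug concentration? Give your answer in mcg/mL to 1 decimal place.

0.7 mcg/mL

f = (1/2)^(τ/t½) = (1/2)^(100/29) ≈ 0.0916.
C₀ = D/Vd = 758/116 ≈ 6.534 mcg/mL.
Before the 4th dose, 3 doses have been given. Superposition: Cmin = C₀·(f + f² + … + f^3).
≈ 6.534 × (0.0916 + 0.0084 + 0.0008) ≈ 6.534 × 0.1008 ≈ 0.659 mcg/mL.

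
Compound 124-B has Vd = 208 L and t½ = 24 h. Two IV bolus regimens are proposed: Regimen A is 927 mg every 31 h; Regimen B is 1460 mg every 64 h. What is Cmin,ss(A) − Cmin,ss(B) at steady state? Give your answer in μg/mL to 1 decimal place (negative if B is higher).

Regimen A: f = (1/2)^(31/24) ≈ 0.4085; Cmin,ss = (927/208)·f/(1−f) ≈ 3.078 μg/mL.
Regimen B: f = (1/2)^(64/24) ≈ 0.1575; Cmin,ss = (1460/208)·f/(1−f) ≈ 1.312 μg/mL.
Difference ≈ 3.078 − 1.312 ≈ 1.766 μg/mL.

1.8 μg/mL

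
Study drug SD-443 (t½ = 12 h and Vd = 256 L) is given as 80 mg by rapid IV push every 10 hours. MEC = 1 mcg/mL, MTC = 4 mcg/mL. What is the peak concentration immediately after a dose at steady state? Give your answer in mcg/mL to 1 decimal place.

0.7 mcg/mL

τ/t½ = 10/12 ≈ 0.83333, so fraction remaining f = (1/2)^(10/12) ≈ 0.5612.
At steady state, accumulation factor R = 1/(1 − e^(−kτ)) ≈ 2.2789.
Single-dose peak C₀ = D/Vd = 80/256 ≈ 0.312 mcg/mL.
Cmax,ss = C₀/(1 − f) ≈ 0.312/0.4388 ≈ 0.711 mcg/mL.
Peak 0.7 mcg/mL vs MTC 4 mcg/mL: below toxic threshold.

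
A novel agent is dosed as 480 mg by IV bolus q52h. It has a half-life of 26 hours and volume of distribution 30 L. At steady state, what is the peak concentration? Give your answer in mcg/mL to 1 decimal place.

21.3 mcg/mL

The dosing interval is 2 half-lives, so f = 2^(−2) = 0.25.
Accumulation ratio R = 1/(1 − f) = 1/0.75 = 4/3.
Single-dose peak C₀ = D/Vd = 480/30 = 16 mcg/mL.
Steady-state peak Cmax,ss = C₀·R = 16 × 4/3 ≈ 21.333 mcg/mL.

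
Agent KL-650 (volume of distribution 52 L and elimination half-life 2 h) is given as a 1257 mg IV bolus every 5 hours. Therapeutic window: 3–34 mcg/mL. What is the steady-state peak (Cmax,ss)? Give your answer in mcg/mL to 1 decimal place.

29.4 mcg/mL

Over one 5-h interval, 5/2 ≈ 2.5 half-lives elapse, leaving f ≈ 0.1768 of each dose.
Accumulation ratio R = 1/(1 − f) ≈ 1/0.8232 ≈ 1.2148.
Single-dose peak C₀ = D/Vd = 1257/52 ≈ 24.173 mcg/mL.
Cmax,ss = C₀/(1 − f) ≈ 24.173/0.8232 ≈ 29.365 mcg/mL.
Peak 29.4 mcg/mL vs MTC 34 mcg/mL: below toxic threshold.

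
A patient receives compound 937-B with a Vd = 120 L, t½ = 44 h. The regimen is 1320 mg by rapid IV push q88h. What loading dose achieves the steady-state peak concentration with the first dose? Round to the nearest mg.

f = (1/2)^(88/44) ≈ 0.250000; accumulation ratio R = 1/(1−f) ≈ 1.33333.
Loading dose to hit Cmax,ss on first dose: D_load = D_maint·R ≈ 1320 × 1.33333 ≈ 1760.00 mg.

1760 mg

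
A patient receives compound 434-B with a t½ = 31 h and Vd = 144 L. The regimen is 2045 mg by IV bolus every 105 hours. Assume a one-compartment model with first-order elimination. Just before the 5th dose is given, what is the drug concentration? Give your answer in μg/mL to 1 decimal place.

f = (1/2)^(τ/t½) = (1/2)^(105/31) ≈ 0.0956.
C₀ = D/Vd = 2045/144 ≈ 14.201 μg/mL.
Before the 5th dose, 4 doses have been given. Superposition: Cmin = C₀·(f + f² + … + f^4).
≈ 14.201 × (0.0956 + 0.0091 + 0.0009 + 0.0001) ≈ 14.201 × 0.1057 ≈ 1.501 μg/mL.

1.5 μg/mL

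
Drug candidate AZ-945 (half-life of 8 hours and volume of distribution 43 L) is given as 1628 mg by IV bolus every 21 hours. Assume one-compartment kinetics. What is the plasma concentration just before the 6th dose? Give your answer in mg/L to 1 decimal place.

7.3 mg/L

f = (1/2)^(τ/t½) = (1/2)^(21/8) ≈ 0.1621.
C₀ = D/Vd = 1628/43 ≈ 37.860 mg/L.
Before the 6th dose, 5 doses have been given. Superposition: Cmin = C₀·(f + f² + … + f^5).
≈ 37.860 × (0.1621 + 0.0263 + 0.0043 + 0.0007 + 0.0001) ≈ 37.860 × 0.1935 ≈ 7.326 mg/L.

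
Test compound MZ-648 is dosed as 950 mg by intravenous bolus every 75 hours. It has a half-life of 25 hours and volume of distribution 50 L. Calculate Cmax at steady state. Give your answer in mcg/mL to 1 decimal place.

21.7 mcg/mL

τ = 75 h = 3 half-lives, so f = (1/2)^3 = 0.125.
Accumulation ratio R = 1/(1 − f) = 1/0.875 = 8/7.
Single-dose peak C₀ = D/Vd = 950/50 = 19 mcg/mL.
Steady-state peak Cmax,ss = C₀·R = 19 × 8/7 ≈ 21.714 mcg/mL.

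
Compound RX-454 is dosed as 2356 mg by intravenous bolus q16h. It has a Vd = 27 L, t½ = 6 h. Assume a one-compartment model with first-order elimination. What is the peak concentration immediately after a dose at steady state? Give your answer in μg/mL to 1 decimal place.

Over one 16-h interval, 16/6 ≈ 2.6667 half-lives elapse, leaving f ≈ 0.1575 of each dose.
At steady state, accumulation factor R = 1/(1 − e^(−kτ)) ≈ 1.1869.
Single-dose peak C₀ = D/Vd = 2356/27 ≈ 87.259 μg/mL.
Steady-state peak Cmax,ss = C₀·R ≈ 87.259 × 1.1869 ≈ 103.568 μg/mL.

103.6 μg/mL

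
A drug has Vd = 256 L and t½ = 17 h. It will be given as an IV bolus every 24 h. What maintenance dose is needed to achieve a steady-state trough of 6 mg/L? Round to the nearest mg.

τ/t½ = 24/17 ≈ 1.4118, so f = (1/2)^(24/17) ≈ 0.375852.
Cmin,ss = (D/Vd)·f/(1−f), so D = Cmin,ss·Vd·(1−f)/f.
D = 6 × 256 × (1−f)/f ≈ 6 × 256 × 1.66062 ≈ 2550.71 mg.

2551 mg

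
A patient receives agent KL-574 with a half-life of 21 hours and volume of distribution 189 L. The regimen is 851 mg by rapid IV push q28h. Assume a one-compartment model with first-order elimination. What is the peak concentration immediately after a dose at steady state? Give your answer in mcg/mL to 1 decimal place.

7.5 mcg/mL

τ/t½ = 28/21 ≈ 1.3333, so fraction remaining f = (1/2)^(28/21) ≈ 0.3969.
At steady state, accumulation factor R = 1/(1 − e^(−kτ)) ≈ 1.6581.
Each bolus raises the concentration by D/Vd = 851/189 ≈ 4.503 mcg/mL.
Cmax,ss = C₀/(1 − f) ≈ 4.503/0.6031 ≈ 7.466 mcg/mL.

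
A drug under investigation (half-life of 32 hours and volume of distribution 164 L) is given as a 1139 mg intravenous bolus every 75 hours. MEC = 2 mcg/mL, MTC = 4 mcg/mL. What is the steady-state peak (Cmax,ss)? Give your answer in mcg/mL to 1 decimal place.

τ/t½ = 75/32 ≈ 2.3438, so fraction remaining f = (1/2)^(75/32) ≈ 0.1970.
At steady state, accumulation factor R = 1/(1 − e^(−kτ)) ≈ 1.2453.
Single-dose peak C₀ = D/Vd = 1139/164 ≈ 6.945 mcg/mL.
Cmax,ss = C₀/(1 − f) ≈ 6.945/0.8030 ≈ 8.649 mcg/mL.
Peak 8.6 mcg/mL vs MTC 4 mcg/mL: exceeds toxic threshold.

8.6 mcg/mL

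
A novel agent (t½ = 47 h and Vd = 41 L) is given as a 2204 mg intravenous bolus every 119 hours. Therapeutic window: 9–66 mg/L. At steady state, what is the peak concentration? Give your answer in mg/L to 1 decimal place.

65.0 mg/L

k = ln2/t½ = ln2/47 ≈ 0.014748 h⁻¹; fraction remaining f = e^(−kτ) = e^(−0.014748×119) ≈ 0.1729.
Accumulation ratio R = 1/(1 − f) ≈ 1/0.8271 ≈ 1.2090.
Single-dose peak C₀ = D/Vd = 2204/41 ≈ 53.756 mg/L.
Steady-state peak Cmax,ss = C₀·R ≈ 53.756 × 1.2090 ≈ 64.991 mg/L.
Peak 65.0 mg/L vs MTC 66 mg/L: below toxic threshold.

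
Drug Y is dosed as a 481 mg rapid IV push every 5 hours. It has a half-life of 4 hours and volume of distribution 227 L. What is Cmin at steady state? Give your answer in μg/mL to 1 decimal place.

1.5 μg/mL

Over one 5-h interval, 5/4 ≈ 1.25 half-lives elapse, leaving f ≈ 0.4204 of each dose.
Each bolus raises the concentration by D/Vd = 481/227 ≈ 2.119 μg/mL.
Steady-state trough Cmin,ss = C₀·f/(1−f) ≈ 2.119 × 0.4204/0.5796 ≈ 1.537 μg/mL.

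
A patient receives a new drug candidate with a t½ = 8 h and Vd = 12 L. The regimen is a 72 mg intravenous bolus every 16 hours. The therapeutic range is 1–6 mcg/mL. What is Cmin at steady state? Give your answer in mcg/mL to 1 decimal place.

The dosing interval is 2 half-lives, so f = 2^(−2) = 0.25.
At steady state, R = 1/(1 − 0.25) = 4/3.
Single-dose peak C₀ = D/Vd = 72/12 = 6 mcg/mL.
Steady-state peak Cmax,ss = C₀·R = 6 × 4/3 ≈ 8.000 mcg/mL.
Steady-state trough Cmin,ss = Cmax,ss·f ≈ 8.000 × 0.25 ≈ 2.000 mcg/mL.
Trough 2.0 mcg/mL vs MEC 1 mcg/mL: adequate.

2.0 mcg/mL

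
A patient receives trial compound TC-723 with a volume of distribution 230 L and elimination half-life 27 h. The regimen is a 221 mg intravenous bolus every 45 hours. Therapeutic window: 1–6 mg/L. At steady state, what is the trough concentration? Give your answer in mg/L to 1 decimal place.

k = ln2/t½ = ln2/27 ≈ 0.025672 h⁻¹; fraction remaining f = e^(−kτ) = e^(−0.025672×45) ≈ 0.3150.
Single-dose peak C₀ = D/Vd = 221/230 ≈ 0.961 mg/L.
Steady-state trough Cmin,ss = C₀·f/(1−f) ≈ 0.961 × 0.3150/0.6850 ≈ 0.442 mg/L.
Trough 0.4 mg/L vs MEC 1 mg/L: subtherapeutic.

0.4 mg/L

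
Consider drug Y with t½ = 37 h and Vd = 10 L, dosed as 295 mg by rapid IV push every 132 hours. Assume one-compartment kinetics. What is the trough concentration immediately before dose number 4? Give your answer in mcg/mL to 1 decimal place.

2.7 mcg/mL

f = (1/2)^(τ/t½) = (1/2)^(132/37) ≈ 0.0843.
C₀ = D/Vd = 295/10 ≈ 29.500 mcg/mL.
Before the 4th dose, 3 doses have been given. Superposition: Cmin = C₀·(f + f² + … + f^3).
≈ 29.500 × (0.0843 + 0.0071 + 0.0006) ≈ 29.500 × 0.0920 ≈ 2.714 mcg/mL.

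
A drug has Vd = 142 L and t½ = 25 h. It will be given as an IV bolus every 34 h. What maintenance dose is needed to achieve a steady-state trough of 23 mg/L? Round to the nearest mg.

τ/t½ = 34/25 ≈ 1.36, so f = (1/2)^(34/25) ≈ 0.389582.
Cmin,ss = (D/Vd)·f/(1−f), so D = Cmin,ss·Vd·(1−f)/f.
D = 23 × 142 × (1−f)/f ≈ 23 × 142 × 1.56685 ≈ 5117.33 mg.

5117 mg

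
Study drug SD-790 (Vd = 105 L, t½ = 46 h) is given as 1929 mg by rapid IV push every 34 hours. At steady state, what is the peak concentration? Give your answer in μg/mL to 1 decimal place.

k = ln2/t½ = ln2/46 ≈ 0.015068 h⁻¹; fraction remaining f = e^(−kτ) = e^(−0.015068×34) ≈ 0.5991.
At steady state, accumulation factor R = 1/(1 − e^(−kτ)) ≈ 2.4944.
Single-dose peak C₀ = D/Vd = 1929/105 ≈ 18.371 μg/mL.
Cmax,ss = C₀/(1 − f) ≈ 18.371/0.4009 ≈ 45.824 μg/mL.

45.8 μg/mL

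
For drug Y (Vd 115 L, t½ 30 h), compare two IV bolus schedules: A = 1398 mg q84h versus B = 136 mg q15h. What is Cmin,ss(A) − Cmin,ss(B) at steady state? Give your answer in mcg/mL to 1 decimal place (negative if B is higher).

-0.8 mcg/mL

Regimen A: f = (1/2)^(84/30) ≈ 0.1436; Cmin,ss = (1398/115)·f/(1−f) ≈ 2.038 mcg/mL.
Regimen B: f = (1/2)^(15/30) ≈ 0.7071; Cmin,ss = (136/115)·f/(1−f) ≈ 2.855 mcg/mL.
Difference ≈ 2.038 − 2.855 ≈ -0.817 mcg/mL.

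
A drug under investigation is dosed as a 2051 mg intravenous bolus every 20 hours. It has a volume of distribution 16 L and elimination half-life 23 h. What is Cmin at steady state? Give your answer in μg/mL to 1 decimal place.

k = ln2/t½ = ln2/23 ≈ 0.030137 h⁻¹; fraction remaining f = e^(−kτ) = e^(−0.030137×20) ≈ 0.5473.
Single-dose peak C₀ = D/Vd = 2051/16 ≈ 128.188 μg/mL.
Steady-state trough Cmin,ss = C₀·f/(1−f) ≈ 128.188 × 0.5473/0.4527 ≈ 154.975 μg/mL.

155.0 μg/mL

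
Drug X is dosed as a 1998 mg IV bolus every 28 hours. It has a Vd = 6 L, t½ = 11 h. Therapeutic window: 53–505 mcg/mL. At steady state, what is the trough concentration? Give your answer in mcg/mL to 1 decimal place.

Over one 28-h interval, 28/11 ≈ 2.5455 half-lives elapse, leaving f ≈ 0.1713 of each dose.
Accumulation ratio R = 1/(1 − f) ≈ 1/0.8287 ≈ 1.2067.
Single-dose peak C₀ = D/Vd = 1998/6 ≈ 333.000 mcg/mL.
Steady-state peak Cmax,ss = C₀·R ≈ 333.000 × 1.2067 ≈ 401.831 mcg/mL.
One interval later, Cmin,ss = Cmax,ss·e^(−kτ) ≈ 401.831 × 0.1713 ≈ 68.834 mcg/mL.
Trough 68.8 mcg/mL vs MEC 53 mcg/mL: adequate.

68.8 mcg/mL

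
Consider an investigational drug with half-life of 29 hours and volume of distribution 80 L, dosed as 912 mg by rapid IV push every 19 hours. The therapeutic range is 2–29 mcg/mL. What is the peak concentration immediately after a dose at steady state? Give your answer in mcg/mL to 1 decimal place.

31.2 mcg/mL

τ/t½ = 19/29 ≈ 0.65517, so fraction remaining f = (1/2)^(19/29) ≈ 0.6350.
At steady state, accumulation factor R = 1/(1 − e^(−kτ)) ≈ 2.7397.
Single-dose peak C₀ = D/Vd = 912/80 ≈ 11.400 mcg/mL.
Cmax,ss = C₀/(1 − f) ≈ 11.400/0.3650 ≈ 31.233 mcg/mL.
Peak 31.2 mcg/mL vs MTC 29 mcg/mL: exceeds toxic threshold.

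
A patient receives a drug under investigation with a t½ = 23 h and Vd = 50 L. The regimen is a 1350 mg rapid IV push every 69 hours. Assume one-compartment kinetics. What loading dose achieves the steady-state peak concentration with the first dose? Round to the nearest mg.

1543 mg

f = (1/2)^(69/23) ≈ 0.125000; accumulation ratio R = 1/(1−f) ≈ 1.14286.
Loading dose to hit Cmax,ss on first dose: D_load = D_maint·R ≈ 1350 × 1.14286 ≈ 1542.86 mg.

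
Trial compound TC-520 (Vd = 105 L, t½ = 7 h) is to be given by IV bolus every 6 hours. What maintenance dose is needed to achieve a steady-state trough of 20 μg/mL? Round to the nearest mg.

τ/t½ = 6/7 ≈ 0.85714, so f = (1/2)^(6/7) ≈ 0.552045.
Cmin,ss = (D/Vd)·f/(1−f), so D = Cmin,ss·Vd·(1−f)/f.
D = 20 × 105 × (1−f)/f ≈ 20 × 105 × 0.81145 ≈ 1704.05 mg.

1704 mg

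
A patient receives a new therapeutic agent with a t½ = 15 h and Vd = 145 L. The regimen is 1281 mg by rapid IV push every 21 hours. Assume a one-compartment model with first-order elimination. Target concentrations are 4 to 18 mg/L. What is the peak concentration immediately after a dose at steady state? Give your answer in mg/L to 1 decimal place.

k = ln2/t½ = ln2/15 ≈ 0.046210 h⁻¹; fraction remaining f = e^(−kτ) = e^(−0.046210×21) ≈ 0.3789.
Accumulation ratio R = 1/(1 − f) ≈ 1/0.6211 ≈ 1.6100.
Each bolus raises the concentration by D/Vd = 1281/145 ≈ 8.834 mg/L.
Steady-state peak Cmax,ss = C₀·R ≈ 8.834 × 1.6100 ≈ 14.223 mg/L.
Peak 14.2 mg/L vs MTC 18 mg/L: below toxic threshold.

14.2 mg/L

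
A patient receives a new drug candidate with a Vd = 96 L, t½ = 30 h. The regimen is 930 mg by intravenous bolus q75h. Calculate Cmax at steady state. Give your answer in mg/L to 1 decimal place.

11.8 mg/L

τ/t½ = 75/30 ≈ 2.5, so fraction remaining f = (1/2)^(75/30) ≈ 0.1768.
At steady state, accumulation factor R = 1/(1 − e^(−kτ)) ≈ 1.2148.
Each bolus raises the concentration by D/Vd = 930/96 ≈ 9.688 mg/L.
Steady-state peak Cmax,ss = C₀·R ≈ 9.688 × 1.2148 ≈ 11.769 mg/L.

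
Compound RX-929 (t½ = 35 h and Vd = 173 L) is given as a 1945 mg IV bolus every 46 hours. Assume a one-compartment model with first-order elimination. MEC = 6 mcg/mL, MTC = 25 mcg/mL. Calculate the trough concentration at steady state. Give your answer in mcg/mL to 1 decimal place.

k = ln2/t½ = ln2/35 ≈ 0.019804 h⁻¹; fraction remaining f = e^(−kτ) = e^(−0.019804×46) ≈ 0.4021.
Accumulation ratio R = 1/(1 − f) ≈ 1/0.5979 ≈ 1.6725.
Single-dose peak C₀ = D/Vd = 1945/173 ≈ 11.243 mcg/mL.
Cmax,ss = C₀/(1 − f) ≈ 11.243/0.5979 ≈ 18.804 mcg/mL.
One interval later, Cmin,ss = Cmax,ss·e^(−kτ) ≈ 18.804 × 0.4021 ≈ 7.561 mcg/mL.
Trough 7.6 mcg/mL vs MEC 6 mcg/mL: adequate.

7.6 mcg/mL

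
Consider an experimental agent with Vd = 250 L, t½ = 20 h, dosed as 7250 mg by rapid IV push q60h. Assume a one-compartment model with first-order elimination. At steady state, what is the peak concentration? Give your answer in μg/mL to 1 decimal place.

33.1 μg/mL

τ = 60 h = 3 half-lives, so f = (1/2)^3 = 0.125.
Accumulation ratio R = 1/(1 − f) = 1/0.875 = 8/7.
Single-dose peak C₀ = D/Vd = 7250/250 = 29 μg/mL.
Steady-state peak Cmax,ss = C₀·R = 29 × 8/7 ≈ 33.143 μg/mL.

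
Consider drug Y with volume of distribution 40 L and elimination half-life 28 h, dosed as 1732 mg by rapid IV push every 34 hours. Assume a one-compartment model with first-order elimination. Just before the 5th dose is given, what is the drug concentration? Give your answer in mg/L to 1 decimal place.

f = (1/2)^(τ/t½) = (1/2)^(34/28) ≈ 0.4310.
C₀ = D/Vd = 1732/40 ≈ 43.300 mg/L.
Before the 5th dose, 4 doses have been given. Superposition: Cmin = C₀·(f + f² + … + f^4).
≈ 43.300 × (0.4310 + 0.1858 + 0.0801 + 0.0345) ≈ 43.300 × 0.7314 ≈ 31.670 mg/L.

31.7 mg/L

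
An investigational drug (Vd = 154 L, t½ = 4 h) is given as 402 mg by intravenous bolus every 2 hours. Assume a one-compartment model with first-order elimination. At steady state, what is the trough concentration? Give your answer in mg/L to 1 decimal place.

k = ln2/t½ = ln2/4 ≈ 0.173287 h⁻¹; fraction remaining f = e^(−kτ) = e^(−0.173287×2) ≈ 0.7071.
At steady state, accumulation factor R = 1/(1 − e^(−kτ)) ≈ 3.4141.
Single-dose peak C₀ = D/Vd = 402/154 ≈ 2.610 mg/L.
Steady-state peak Cmax,ss = C₀·R ≈ 2.610 × 3.4141 ≈ 8.911 mg/L.
One interval later, Cmin,ss = Cmax,ss·e^(−kτ) ≈ 8.911 × 0.7071 ≈ 6.301 mg/L.

6.3 mg/L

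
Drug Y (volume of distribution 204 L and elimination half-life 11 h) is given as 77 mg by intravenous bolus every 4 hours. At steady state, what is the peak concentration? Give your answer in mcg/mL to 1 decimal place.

1.7 mcg/mL

Over one 4-h interval, 4/11 ≈ 0.36364 half-lives elapse, leaving f ≈ 0.7772 of each dose.
Accumulation ratio R = 1/(1 − f) ≈ 1/0.2228 ≈ 4.4883.
Each bolus raises the concentration by D/Vd = 77/204 ≈ 0.377 mcg/mL.
Steady-state peak Cmax,ss = C₀·R ≈ 0.377 × 4.4883 ≈ 1.692 mcg/mL.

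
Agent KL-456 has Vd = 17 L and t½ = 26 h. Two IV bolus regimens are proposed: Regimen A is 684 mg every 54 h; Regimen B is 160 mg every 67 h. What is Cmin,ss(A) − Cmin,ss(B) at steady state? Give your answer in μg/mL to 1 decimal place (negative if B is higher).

Regimen A: f = (1/2)^(54/26) ≈ 0.2370; Cmin,ss = (684/17)·f/(1−f) ≈ 12.498 μg/mL.
Regimen B: f = (1/2)^(67/26) ≈ 0.1676; Cmin,ss = (160/17)·f/(1−f) ≈ 1.895 μg/mL.
Difference ≈ 12.498 − 1.895 ≈ 10.603 μg/mL.

10.6 μg/mL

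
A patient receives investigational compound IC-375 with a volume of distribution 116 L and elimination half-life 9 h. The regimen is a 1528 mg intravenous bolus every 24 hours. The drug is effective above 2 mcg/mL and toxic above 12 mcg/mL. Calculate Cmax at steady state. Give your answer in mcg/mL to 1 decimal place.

τ/t½ = 24/9 ≈ 2.6667, so fraction remaining f = (1/2)^(24/9) ≈ 0.1575.
Accumulation ratio R = 1/(1 − f) ≈ 1/0.8425 ≈ 1.1869.
Each bolus raises the concentration by D/Vd = 1528/116 ≈ 13.172 mcg/mL.
Steady-state peak Cmax,ss = C₀·R ≈ 13.172 × 1.1869 ≈ 15.634 mcg/mL.
Peak 15.6 mcg/mL vs MTC 12 mcg/mL: exceeds toxic threshold.

15.6 mcg/mL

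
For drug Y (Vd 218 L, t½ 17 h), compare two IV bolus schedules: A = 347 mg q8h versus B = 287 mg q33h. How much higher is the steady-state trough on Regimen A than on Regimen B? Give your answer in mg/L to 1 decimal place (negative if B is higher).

Regimen A: f = (1/2)^(8/17) ≈ 0.7217; Cmin,ss = (347/218)·f/(1−f) ≈ 4.128 mg/L.
Regimen B: f = (1/2)^(33/17) ≈ 0.2604; Cmin,ss = (287/218)·f/(1−f) ≈ 0.464 mg/L.
Difference ≈ 4.128 − 0.464 ≈ 3.664 mg/L.

3.7 mg/L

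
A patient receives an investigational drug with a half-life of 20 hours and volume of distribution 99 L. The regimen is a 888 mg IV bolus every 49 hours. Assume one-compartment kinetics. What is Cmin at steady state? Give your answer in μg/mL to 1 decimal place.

2.0 μg/mL

τ/t½ = 49/20 ≈ 2.45, so fraction remaining f = (1/2)^(49/20) ≈ 0.1830.
Single-dose peak C₀ = D/Vd = 888/99 ≈ 8.970 μg/mL.
Steady-state trough Cmin,ss = C₀·f/(1−f) ≈ 8.970 × 0.1830/0.8170 ≈ 2.009 μg/mL.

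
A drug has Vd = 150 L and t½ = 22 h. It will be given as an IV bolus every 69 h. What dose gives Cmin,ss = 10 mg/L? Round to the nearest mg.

τ/t½ = 69/22 ≈ 3.1364, so f = (1/2)^(69/22) ≈ 0.113726.
Cmin,ss = (D/Vd)·f/(1−f), so D = Cmin,ss·Vd·(1−f)/f.
D = 10 × 150 × (1−f)/f ≈ 10 × 150 × 7.79306 ≈ 11689.59 mg.

11690 mg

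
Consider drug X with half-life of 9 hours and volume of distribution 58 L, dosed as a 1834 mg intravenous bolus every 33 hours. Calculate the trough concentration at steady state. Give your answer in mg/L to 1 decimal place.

k = ln2/t½ = ln2/9 ≈ 0.077016 h⁻¹; fraction remaining f = e^(−kτ) = e^(−0.077016×33) ≈ 0.0787.
Accumulation ratio R = 1/(1 − f) ≈ 1/0.9213 ≈ 1.0854.
Each bolus raises the concentration by D/Vd = 1834/58 ≈ 31.621 mg/L.
Steady-state peak Cmax,ss = C₀·R ≈ 31.621 × 1.0854 ≈ 34.321 mg/L.
Steady-state trough Cmin,ss = Cmax,ss·f ≈ 34.321 × 0.0787 ≈ 2.701 mg/L.

2.7 mg/L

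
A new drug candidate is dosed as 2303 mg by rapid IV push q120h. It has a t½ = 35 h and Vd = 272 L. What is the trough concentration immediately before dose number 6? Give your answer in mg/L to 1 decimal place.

f = (1/2)^(τ/t½) = (1/2)^(120/35) ≈ 0.0929.
C₀ = D/Vd = 2303/272 ≈ 8.467 mg/L.
Before the 6th dose, 5 doses have been given. Superposition: Cmin = C₀·(f + f² + … + f^5).
≈ 8.467 × (0.0929 + 0.0086 + 0.0008 + 0.0001 + 0.0000) ≈ 8.467 × 0.1024 ≈ 0.867 mg/L.

0.9 mg/L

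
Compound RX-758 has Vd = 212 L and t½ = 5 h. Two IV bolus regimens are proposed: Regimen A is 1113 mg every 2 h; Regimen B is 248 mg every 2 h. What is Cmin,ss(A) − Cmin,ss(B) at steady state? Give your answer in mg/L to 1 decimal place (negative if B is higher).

Regimen A: f = (1/2)^(2/5) ≈ 0.7579; Cmin,ss = (1113/212)·f/(1−f) ≈ 16.435 mg/L.
Regimen B: f = (1/2)^(2/5) ≈ 0.7579; Cmin,ss = (248/212)·f/(1−f) ≈ 3.662 mg/L.
Difference ≈ 16.435 − 3.662 ≈ 12.773 mg/L.

12.8 mg/L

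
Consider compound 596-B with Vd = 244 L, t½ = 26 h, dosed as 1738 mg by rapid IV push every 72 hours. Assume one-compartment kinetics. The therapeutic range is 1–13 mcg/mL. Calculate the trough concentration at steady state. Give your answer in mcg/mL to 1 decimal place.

1.2 mcg/mL

Over one 72-h interval, 72/26 ≈ 2.7692 half-lives elapse, leaving f ≈ 0.1467 of each dose.
Each bolus raises the concentration by D/Vd = 1738/244 ≈ 7.123 mcg/mL.
Steady-state trough Cmin,ss = C₀·f/(1−f) ≈ 7.123 × 0.1467/0.8533 ≈ 1.225 mcg/mL.
Trough 1.2 mcg/mL vs MEC 1 mcg/mL: adequate.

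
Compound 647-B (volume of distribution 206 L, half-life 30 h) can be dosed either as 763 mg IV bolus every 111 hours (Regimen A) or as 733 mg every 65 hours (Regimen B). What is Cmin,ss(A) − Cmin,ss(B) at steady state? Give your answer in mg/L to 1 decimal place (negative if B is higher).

Regimen A: f = (1/2)^(111/30) ≈ 0.0769; Cmin,ss = (763/206)·f/(1−f) ≈ 0.309 mg/L.
Regimen B: f = (1/2)^(65/30) ≈ 0.2227; Cmin,ss = (733/206)·f/(1−f) ≈ 1.019 mg/L.
Difference ≈ 0.309 − 1.019 ≈ -0.710 mg/L.

-0.7 mg/L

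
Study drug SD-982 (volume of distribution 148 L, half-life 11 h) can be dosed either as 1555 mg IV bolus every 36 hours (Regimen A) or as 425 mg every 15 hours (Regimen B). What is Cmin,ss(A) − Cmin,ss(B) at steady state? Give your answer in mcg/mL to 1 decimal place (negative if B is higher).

Regimen A: f = (1/2)^(36/11) ≈ 0.1035; Cmin,ss = (1555/148)·f/(1−f) ≈ 1.213 mcg/mL.
Regimen B: f = (1/2)^(15/11) ≈ 0.3886; Cmin,ss = (425/148)·f/(1−f) ≈ 1.825 mcg/mL.
Difference ≈ 1.213 − 1.825 ≈ -0.612 mcg/mL.

-0.6 mcg/mL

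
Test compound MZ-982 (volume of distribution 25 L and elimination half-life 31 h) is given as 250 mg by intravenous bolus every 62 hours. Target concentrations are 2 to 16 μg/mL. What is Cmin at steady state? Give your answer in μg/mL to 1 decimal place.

3.3 μg/mL

The dosing interval is 2 half-lives, so f = 2^(−2) = 0.25.
At steady state, R = 1/(1 − 0.25) = 4/3.
Single-dose peak C₀ = D/Vd = 250/25 = 10 μg/mL.
Steady-state peak Cmax,ss = C₀·R = 10 × 4/3 ≈ 13.333 μg/mL.
Steady-state trough Cmin,ss = Cmax,ss·f ≈ 13.333 × 0.25 ≈ 3.333 μg/mL.
Trough 3.3 μg/mL vs MEC 2 μg/mL: adequate.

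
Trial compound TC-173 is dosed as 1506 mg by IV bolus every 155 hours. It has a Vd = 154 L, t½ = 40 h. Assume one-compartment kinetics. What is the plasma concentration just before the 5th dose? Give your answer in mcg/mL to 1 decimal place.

0.7 mcg/mL

f = (1/2)^(τ/t½) = (1/2)^(155/40) ≈ 0.0682.
C₀ = D/Vd = 1506/154 ≈ 9.779 mcg/mL.
Before the 5th dose, 4 doses have been given. Superposition: Cmin = C₀·(f + f² + … + f^4).
≈ 9.779 × (0.0682 + 0.0047 + 0.0003 + 0.0000) ≈ 9.779 × 0.0732 ≈ 0.716 mcg/mL.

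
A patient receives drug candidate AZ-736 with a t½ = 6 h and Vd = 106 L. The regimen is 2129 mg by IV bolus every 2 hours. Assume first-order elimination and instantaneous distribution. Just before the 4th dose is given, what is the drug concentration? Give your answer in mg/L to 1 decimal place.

f = (1/2)^(τ/t½) = (1/2)^(2/6) ≈ 0.7937.
C₀ = D/Vd = 2129/106 ≈ 20.085 mg/L.
Before the 4th dose, 3 doses have been given. Superposition: Cmin = C₀·(f + f² + … + f^3).
≈ 20.085 × (0.7937 + 0.6300 + 0.5000) ≈ 20.085 × 1.9237 ≈ 38.638 mg/L.

38.6 mg/L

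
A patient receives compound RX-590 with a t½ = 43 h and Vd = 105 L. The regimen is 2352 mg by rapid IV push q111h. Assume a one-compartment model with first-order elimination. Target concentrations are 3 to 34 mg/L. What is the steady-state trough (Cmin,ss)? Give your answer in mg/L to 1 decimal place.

τ/t½ = 111/43 ≈ 2.5814, so fraction remaining f = (1/2)^(111/43) ≈ 0.1671.
Single-dose peak C₀ = D/Vd = 2352/105 ≈ 22.400 mg/L.
Steady-state trough Cmin,ss = C₀·f/(1−f) ≈ 22.400 × 0.1671/0.8329 ≈ 4.494 mg/L.
Trough 4.5 mg/L vs MEC 3 mg/L: adequate.

4.5 mg/L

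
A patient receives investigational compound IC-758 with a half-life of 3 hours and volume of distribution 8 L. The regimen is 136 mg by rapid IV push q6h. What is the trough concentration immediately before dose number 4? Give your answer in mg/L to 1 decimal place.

f = (1/2)^(τ/t½) = (1/2)^(6/3) ≈ 0.2500.
C₀ = D/Vd = 136/8 ≈ 17.000 mg/L.
Before the 4th dose, 3 doses have been given. Superposition: Cmin = C₀·(f + f² + … + f^3).
≈ 17.000 × (0.2500 + 0.0625 + 0.0156) ≈ 17.000 × 0.3281 ≈ 5.578 mg/L.

5.6 mg/L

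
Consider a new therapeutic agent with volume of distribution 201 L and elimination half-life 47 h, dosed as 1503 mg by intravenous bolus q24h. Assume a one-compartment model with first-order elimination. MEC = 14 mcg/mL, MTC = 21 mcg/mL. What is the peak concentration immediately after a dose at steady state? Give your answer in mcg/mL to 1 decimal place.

τ/t½ = 24/47 ≈ 0.51064, so fraction remaining f = (1/2)^(24/47) ≈ 0.7019.
Accumulation ratio R = 1/(1 − f) ≈ 1/0.2981 ≈ 3.3546.
Each bolus raises the concentration by D/Vd = 1503/201 ≈ 7.478 mcg/mL.
Steady-state peak Cmax,ss = C₀·R ≈ 7.478 × 3.3546 ≈ 25.086 mcg/mL.
Peak 25.1 mcg/mL vs MTC 21 mcg/mL: exceeds toxic threshold.

25.1 mcg/mL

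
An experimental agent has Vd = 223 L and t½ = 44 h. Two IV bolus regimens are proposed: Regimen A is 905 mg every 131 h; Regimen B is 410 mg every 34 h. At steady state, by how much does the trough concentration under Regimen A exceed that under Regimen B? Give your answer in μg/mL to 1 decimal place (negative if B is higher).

Regimen A: f = (1/2)^(131/44) ≈ 0.1270; Cmin,ss = (905/223)·f/(1−f) ≈ 0.590 μg/mL.
Regimen B: f = (1/2)^(34/44) ≈ 0.5853; Cmin,ss = (410/223)·f/(1−f) ≈ 2.595 μg/mL.
Difference ≈ 0.590 − 2.595 ≈ -2.005 μg/mL.

-2.0 μg/mL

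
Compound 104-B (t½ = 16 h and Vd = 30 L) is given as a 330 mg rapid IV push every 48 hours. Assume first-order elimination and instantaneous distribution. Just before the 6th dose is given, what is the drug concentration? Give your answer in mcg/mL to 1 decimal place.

f = (1/2)^(τ/t½) = (1/2)^(48/16) ≈ 0.1250.
C₀ = D/Vd = 330/30 ≈ 11.000 mcg/mL.
Before the 6th dose, 5 doses have been given. Superposition: Cmin = C₀·(f + f² + … + f^5).
≈ 11.000 × (0.1250 + 0.0156 + 0.0020 + 0.0002 + 0.0000) ≈ 11.000 × 0.1428 ≈ 1.571 mcg/mL.

1.6 mcg/mL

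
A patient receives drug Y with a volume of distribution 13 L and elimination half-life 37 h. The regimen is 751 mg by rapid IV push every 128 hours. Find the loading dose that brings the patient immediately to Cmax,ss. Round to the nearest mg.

f = (1/2)^(128/37) ≈ 0.090907; accumulation ratio R = 1/(1−f) ≈ 1.10000.
Loading dose to hit Cmax,ss on first dose: D_load = D_maint·R ≈ 751 × 1.10000 ≈ 826.10 mg.

826 mg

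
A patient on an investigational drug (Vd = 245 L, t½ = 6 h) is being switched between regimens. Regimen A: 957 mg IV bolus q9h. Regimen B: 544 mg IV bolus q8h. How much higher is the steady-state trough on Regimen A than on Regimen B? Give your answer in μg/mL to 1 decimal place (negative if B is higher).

Regimen A: f = (1/2)^(9/6) ≈ 0.3536; Cmin,ss = (957/245)·f/(1−f) ≈ 2.137 μg/mL.
Regimen B: f = (1/2)^(8/6) ≈ 0.3969; Cmin,ss = (544/245)·f/(1−f) ≈ 1.461 μg/mL.
Difference ≈ 2.137 − 1.461 ≈ 0.676 μg/mL.

0.7 μg/mL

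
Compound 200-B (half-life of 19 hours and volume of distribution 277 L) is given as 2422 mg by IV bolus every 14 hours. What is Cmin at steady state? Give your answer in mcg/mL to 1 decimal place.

Over one 14-h interval, 14/19 ≈ 0.73684 half-lives elapse, leaving f ≈ 0.6001 of each dose.
Accumulation ratio R = 1/(1 − f) ≈ 1/0.3999 ≈ 2.5006.
Each bolus raises the concentration by D/Vd = 2422/277 ≈ 8.744 mcg/mL.
Steady-state peak Cmax,ss = C₀·R ≈ 8.744 × 2.5006 ≈ 21.865 mcg/mL.
One interval later, Cmin,ss = Cmax,ss·e^(−kτ) ≈ 21.865 × 0.6001 ≈ 13.121 mcg/mL.

13.1 mcg/mL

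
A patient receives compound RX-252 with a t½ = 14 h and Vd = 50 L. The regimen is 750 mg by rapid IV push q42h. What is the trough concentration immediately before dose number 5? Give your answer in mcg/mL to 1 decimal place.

f = (1/2)^(τ/t½) = (1/2)^(42/14) ≈ 0.1250.
C₀ = D/Vd = 750/50 ≈ 15.000 mcg/mL.
Before the 5th dose, 4 doses have been given. Superposition: Cmin = C₀·(f + f² + … + f^4).
≈ 15.000 × (0.1250 + 0.0156 + 0.0020 + 0.0002) ≈ 15.000 × 0.1428 ≈ 2.142 mcg/mL.

2.1 mcg/mL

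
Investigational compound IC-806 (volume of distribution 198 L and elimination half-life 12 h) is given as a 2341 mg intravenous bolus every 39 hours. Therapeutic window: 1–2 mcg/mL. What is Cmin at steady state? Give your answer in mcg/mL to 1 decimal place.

Over one 39-h interval, 39/12 ≈ 3.25 half-lives elapse, leaving f ≈ 0.1051 of each dose.
Each bolus raises the concentration by D/Vd = 2341/198 ≈ 11.823 mcg/mL.
Steady-state trough Cmin,ss = C₀·f/(1−f) ≈ 11.823 × 0.1051/0.8949 ≈ 1.389 mcg/mL.
Trough 1.4 mcg/mL vs MEC 1 mcg/mL: adequate.

1.4 mcg/mL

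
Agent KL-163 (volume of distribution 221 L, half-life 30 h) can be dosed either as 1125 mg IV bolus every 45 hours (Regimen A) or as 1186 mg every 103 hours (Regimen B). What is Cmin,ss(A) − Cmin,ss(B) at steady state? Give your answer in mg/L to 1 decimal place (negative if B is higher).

2.2 mg/L

Regimen A: f = (1/2)^(45/30) ≈ 0.3536; Cmin,ss = (1125/221)·f/(1−f) ≈ 2.785 mg/L.
Regimen B: f = (1/2)^(103/30) ≈ 0.0926; Cmin,ss = (1186/221)·f/(1−f) ≈ 0.548 mg/L.
Difference ≈ 2.785 − 0.548 ≈ 2.237 mg/L.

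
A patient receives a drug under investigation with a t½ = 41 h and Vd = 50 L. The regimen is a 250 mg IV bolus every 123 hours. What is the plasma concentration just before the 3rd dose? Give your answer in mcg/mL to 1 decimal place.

f = (1/2)^(τ/t½) = (1/2)^(123/41) ≈ 0.1250.
C₀ = D/Vd = 250/50 ≈ 5.000 mcg/mL.
Before the 3rd dose, 2 doses have been given. Superposition: Cmin = C₀·(f + f²).
≈ 5.000 × (0.1250 + 0.0156) ≈ 5.000 × 0.1406 ≈ 0.703 mcg/mL.

0.7 mcg/mL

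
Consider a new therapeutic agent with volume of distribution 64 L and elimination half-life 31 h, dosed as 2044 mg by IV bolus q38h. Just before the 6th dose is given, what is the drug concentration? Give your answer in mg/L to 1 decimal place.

f = (1/2)^(τ/t½) = (1/2)^(38/31) ≈ 0.4276.
C₀ = D/Vd = 2044/64 ≈ 31.938 mg/L.
Before the 6th dose, 5 doses have been given. Superposition: Cmin = C₀·(f + f² + … + f^5).
≈ 31.938 × (0.4276 + 0.1828 + 0.0782 + 0.0334 + 0.0143) ≈ 31.938 × 0.7363 ≈ 23.516 mg/L.

23.5 mg/L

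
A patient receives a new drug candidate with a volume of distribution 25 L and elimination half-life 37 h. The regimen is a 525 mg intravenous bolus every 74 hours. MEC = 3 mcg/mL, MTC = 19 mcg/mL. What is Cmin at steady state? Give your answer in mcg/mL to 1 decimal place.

7.0 mcg/mL

The dosing interval is 2 half-lives, so f = 2^(−2) = 0.25.
At steady state, R = 1/(1 − 0.25) = 4/3.
Single-dose peak C₀ = D/Vd = 525/25 = 21 mcg/mL.
Steady-state peak Cmax,ss = C₀·R = 21 × 4/3 ≈ 28.000 mcg/mL.
Steady-state trough Cmin,ss = Cmax,ss·f ≈ 28.000 × 0.25 ≈ 7.000 mcg/mL.
Trough 7.0 mcg/mL vs MEC 3 mcg/mL: adequate.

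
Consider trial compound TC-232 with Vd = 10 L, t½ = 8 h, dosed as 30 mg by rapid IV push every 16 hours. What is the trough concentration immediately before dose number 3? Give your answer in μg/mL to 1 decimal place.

f = (1/2)^(τ/t½) = (1/2)^(16/8) ≈ 0.2500.
C₀ = D/Vd = 30/10 ≈ 3.000 μg/mL.
Before the 3rd dose, 2 doses have been given. Superposition: Cmin = C₀·(f + f²).
≈ 3.000 × (0.2500 + 0.0625) ≈ 3.000 × 0.3125 ≈ 0.938 μg/mL.

0.9 μg/mL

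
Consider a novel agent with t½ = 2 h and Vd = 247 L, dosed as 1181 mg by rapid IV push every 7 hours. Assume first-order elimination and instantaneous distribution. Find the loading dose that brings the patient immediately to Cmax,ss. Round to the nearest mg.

f = (1/2)^(7/2) ≈ 0.088388; accumulation ratio R = 1/(1−f) ≈ 1.09696.
Loading dose to hit Cmax,ss on first dose: D_load = D_maint·R ≈ 1181 × 1.09696 ≈ 1295.51 mg.

1296 mg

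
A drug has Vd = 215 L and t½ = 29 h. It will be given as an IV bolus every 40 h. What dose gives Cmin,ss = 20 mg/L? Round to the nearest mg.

τ/t½ = 40/29 ≈ 1.3793, so f = (1/2)^(40/29) ≈ 0.384403.
Cmin,ss = (D/Vd)·f/(1−f), so D = Cmin,ss·Vd·(1−f)/f.
D = 20 × 215 × (1−f)/f ≈ 20 × 215 × 1.60144 ≈ 6886.19 mg.

6886 mg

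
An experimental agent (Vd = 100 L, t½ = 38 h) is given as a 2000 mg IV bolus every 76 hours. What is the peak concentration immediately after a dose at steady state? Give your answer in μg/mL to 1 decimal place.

26.7 μg/mL

The dosing interval is 2 half-lives, so f = 2^(−2) = 0.25.
Accumulation ratio R = 1/(1 − f) = 1/0.75 = 4/3.
Single-dose peak C₀ = D/Vd = 2000/100 = 20 μg/mL.
Steady-state peak Cmax,ss = C₀·R = 20 × 4/3 ≈ 26.667 μg/mL.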